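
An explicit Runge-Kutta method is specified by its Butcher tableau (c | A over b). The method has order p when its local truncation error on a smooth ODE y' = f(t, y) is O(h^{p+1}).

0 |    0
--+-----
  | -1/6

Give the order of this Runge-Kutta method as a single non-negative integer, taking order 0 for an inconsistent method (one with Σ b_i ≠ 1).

0

b = (-1/6)
c = (0)
Σ b_i: (-1/6)·1 = -1/6 ≠ 1 ⇒ order 0.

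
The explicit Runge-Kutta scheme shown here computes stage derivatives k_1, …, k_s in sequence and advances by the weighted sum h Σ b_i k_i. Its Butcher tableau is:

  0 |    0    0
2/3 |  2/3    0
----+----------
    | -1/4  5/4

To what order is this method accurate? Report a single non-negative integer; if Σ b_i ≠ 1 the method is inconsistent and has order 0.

1

b = (-1/4, 5/4)
c = (0, 2/3)
Σ b_i: (-1/4)·1 + 5/4·1 = 1 ✓
b·c: 5/4·2/3 = 5/6 ≠ 1/2 ⇒ order 1.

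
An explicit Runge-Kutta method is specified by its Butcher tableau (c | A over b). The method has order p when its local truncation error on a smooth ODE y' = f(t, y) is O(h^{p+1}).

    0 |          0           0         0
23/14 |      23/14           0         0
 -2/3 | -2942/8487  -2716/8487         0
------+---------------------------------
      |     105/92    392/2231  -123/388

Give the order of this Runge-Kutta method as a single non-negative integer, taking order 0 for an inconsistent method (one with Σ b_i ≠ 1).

b = (105/92, 392/2231, -123/388)
c = (0, 23/14, -2/3)
Ac = (0, 0, -194/369)
Σ b_i: 105/92·1 + 392/2231·1 + (-123/388)·1 = 1 ✓
b·c: 392/2231·23/14 + (-123/388)·(-2/3) = 1/2 ✓
b·c²: 392/2231·529/196 + (-123/388)·4/9 = 1/3 ✓
b·Ac: (-123/388)·(-194/369) = 1/6 ✓; 3 stages ⇒ order 3.

3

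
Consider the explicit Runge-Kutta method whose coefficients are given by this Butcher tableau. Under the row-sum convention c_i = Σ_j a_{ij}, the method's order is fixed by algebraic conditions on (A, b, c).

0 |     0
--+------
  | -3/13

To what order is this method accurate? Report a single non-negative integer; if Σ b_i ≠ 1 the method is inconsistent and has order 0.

b = (-3/13)
c = (0)
Σ b_i: (-3/13)·1 = -3/13 ≠ 1 ⇒ order 0.

0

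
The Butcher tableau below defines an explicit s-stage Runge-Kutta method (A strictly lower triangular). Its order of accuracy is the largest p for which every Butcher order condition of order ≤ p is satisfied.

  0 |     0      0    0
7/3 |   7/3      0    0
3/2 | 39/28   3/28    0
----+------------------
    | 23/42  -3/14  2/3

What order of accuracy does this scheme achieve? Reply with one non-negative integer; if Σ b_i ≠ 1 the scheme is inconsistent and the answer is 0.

3

b = (23/42, -3/14, 2/3)
c = (0, 7/3, 3/2)
Ac = (0, 0, 1/4)
Σ b_i: 23/42·1 + (-3/14)·1 + 2/3·1 = 1 ✓
b·c: (-3/14)·7/3 + 2/3·3/2 = 1/2 ✓
b·c²: (-3/14)·49/9 + 2/3·9/4 = 1/3 ✓
b·Ac: 2/3·1/4 = 1/6 ✓; 3 stages ⇒ order 3.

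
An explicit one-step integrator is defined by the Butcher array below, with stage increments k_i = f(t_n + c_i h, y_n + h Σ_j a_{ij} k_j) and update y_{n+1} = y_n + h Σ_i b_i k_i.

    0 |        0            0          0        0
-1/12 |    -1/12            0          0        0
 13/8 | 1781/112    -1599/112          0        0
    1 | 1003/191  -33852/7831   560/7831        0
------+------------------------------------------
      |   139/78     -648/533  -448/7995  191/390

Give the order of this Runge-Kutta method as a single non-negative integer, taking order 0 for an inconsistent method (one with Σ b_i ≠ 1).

b = (139/78, -648/533, -448/7995, 191/390)
c = (0, -1/12, 13/8, 1)
Ac = (0, 0, 533/448, 91/191)
Σ b_i: 139/78·1 + (-648/533)·1 + (-448/7995)·1 + 191/390·1 = 1 ✓
b·c: (-648/533)·(-1/12) + (-448/7995)·13/8 + 191/390·1 = 1/2 ✓
b·c²: (-648/533)·1/144 + (-448/7995)·169/64 + 191/390·1 = 1/3 ✓
b·Ac: (-448/7995)·533/448 + 191/390·91/191 = 1/6 ✓
b·c³: (-648/533)·(-1/1728) + (-448/7995)·2197/512 + 191/390·1 = 1/4 ✓
b·(c∘Ac): (-448/7995)·6929/3584 + 191/390·91/191 = 1/8 ✓
b·Ac²: (-448/7995)·(-533/5376) + 191/390·91/573 = 1/12 ✓
b·A²c: 191/390·65/764 = 1/24 ✓; 4 stages ⇒ order 4.

4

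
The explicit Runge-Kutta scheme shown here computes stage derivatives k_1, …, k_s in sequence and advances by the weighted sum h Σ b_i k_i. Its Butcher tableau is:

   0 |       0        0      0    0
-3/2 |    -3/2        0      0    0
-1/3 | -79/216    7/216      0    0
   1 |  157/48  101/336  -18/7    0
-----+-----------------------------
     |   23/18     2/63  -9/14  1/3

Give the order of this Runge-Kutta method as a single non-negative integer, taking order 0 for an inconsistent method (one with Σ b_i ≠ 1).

4

b = (23/18, 2/63, -9/14, 1/3)
c = (0, -3/2, -1/3, 1)
Ac = (0, 0, -7/144, 13/32)
Σ b_i: 23/18·1 + 2/63·1 + (-9/14)·1 + 1/3·1 = 1 ✓
b·c: 2/63·(-3/2) + (-9/14)·(-1/3) + 1/3·1 = 1/2 ✓
b·c²: 2/63·9/4 + (-9/14)·1/9 + 1/3·1 = 1/3 ✓
b·Ac: (-9/14)·(-7/144) + 1/3·13/32 = 1/6 ✓
b·c³: 2/63·(-27/8) + (-9/14)·(-1/27) + 1/3·1 = 1/4 ✓
b·(c∘Ac): (-9/14)·7/432 + 1/3·13/32 = 1/8 ✓
b·Ac²: (-9/14)·7/96 + 1/3·25/64 = 1/12 ✓
b·A²c: 1/3·1/8 = 1/24 ✓; 4 stages ⇒ order 4.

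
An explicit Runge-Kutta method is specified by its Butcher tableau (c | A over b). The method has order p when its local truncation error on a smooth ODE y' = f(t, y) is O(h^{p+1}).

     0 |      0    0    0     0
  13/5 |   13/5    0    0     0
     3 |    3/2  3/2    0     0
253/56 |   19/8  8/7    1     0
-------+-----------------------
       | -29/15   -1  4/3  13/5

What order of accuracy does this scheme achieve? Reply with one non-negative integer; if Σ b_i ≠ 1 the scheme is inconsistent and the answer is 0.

b = (-29/15, -1, 4/3, 13/5)
c = (0, 13/5, 3, 253/56)
Ac = (0, 0, 39/10, 209/35)
Σ b_i: (-29/15)·1 + (-1)·1 + 4/3·1 + 13/5·1 = 1 ✓
b·c: (-1)·13/5 + 4/3·3 + 13/5·253/56 = 3681/280 ≠ 1/2 ⇒ order 1.

1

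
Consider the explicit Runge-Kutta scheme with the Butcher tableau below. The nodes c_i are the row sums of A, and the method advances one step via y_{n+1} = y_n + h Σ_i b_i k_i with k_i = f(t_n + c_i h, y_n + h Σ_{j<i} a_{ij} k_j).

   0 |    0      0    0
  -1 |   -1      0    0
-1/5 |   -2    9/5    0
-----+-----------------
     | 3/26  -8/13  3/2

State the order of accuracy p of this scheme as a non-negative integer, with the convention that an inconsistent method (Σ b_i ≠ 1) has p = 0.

b = (3/26, -8/13, 3/2)
c = (0, -1, -1/5)
Ac = (0, 0, -9/5)
Σ b_i: 3/26·1 + (-8/13)·1 + 3/2·1 = 1 ✓
b·c: (-8/13)·(-1) + 3/2·(-1/5) = 41/130 ≠ 1/2 ⇒ order 1.

1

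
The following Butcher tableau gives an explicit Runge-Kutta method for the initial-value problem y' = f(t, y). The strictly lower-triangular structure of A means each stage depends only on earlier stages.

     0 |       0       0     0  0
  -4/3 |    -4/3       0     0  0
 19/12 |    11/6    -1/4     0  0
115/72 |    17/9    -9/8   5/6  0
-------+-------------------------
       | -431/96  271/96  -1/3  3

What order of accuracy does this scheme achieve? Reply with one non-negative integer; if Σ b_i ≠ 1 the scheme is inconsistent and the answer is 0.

2

b = (-431/96, 271/96, -1/3, 3)
c = (0, -4/3, 19/12, 115/72)
Ac = (0, 0, 1/3, 203/72)
Σ b_i: (-431/96)·1 + 271/96·1 + (-1/3)·1 + 3·1 = 1 ✓
b·c: 271/96·(-4/3) + (-1/3)·19/12 + 3·115/72 = 1/2 ✓
b·c²: 271/96·16/9 + (-1/3)·361/144 + 3·13225/5184 = 20453/1728 ≠ 1/3 ⇒ order 2.
b·Ac: (-1/3)·1/3 + 3·203/72 = 601/72 ≠ 1/6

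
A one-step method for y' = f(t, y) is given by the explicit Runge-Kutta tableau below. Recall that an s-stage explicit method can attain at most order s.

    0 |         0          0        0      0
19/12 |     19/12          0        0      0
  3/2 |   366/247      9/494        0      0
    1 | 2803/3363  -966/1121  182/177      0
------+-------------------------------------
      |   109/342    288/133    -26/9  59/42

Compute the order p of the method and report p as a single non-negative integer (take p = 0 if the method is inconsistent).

4

b = (109/342, 288/133, -26/9, 59/42)
c = (0, 19/12, 3/2, 1)
Ac = (0, 0, 3/104, 21/118)
Σ b_i: 109/342·1 + 288/133·1 + (-26/9)·1 + 59/42·1 = 1 ✓
b·c: 288/133·19/12 + (-26/9)·3/2 + 59/42·1 = 1/2 ✓
b·c²: 288/133·361/144 + (-26/9)·9/4 + 59/42·1 = 1/3 ✓
b·Ac: (-26/9)·3/104 + 59/42·21/118 = 1/6 ✓
b·c³: 288/133·6859/1728 + (-26/9)·27/8 + 59/42·1 = 1/4 ✓
b·(c∘Ac): (-26/9)·9/208 + 59/42·21/118 = 1/8 ✓
b·Ac²: (-26/9)·19/416 + 59/42·217/1416 = 1/12 ✓
b·A²c: 59/42·7/236 = 1/24 ✓; 4 stages ⇒ order 4.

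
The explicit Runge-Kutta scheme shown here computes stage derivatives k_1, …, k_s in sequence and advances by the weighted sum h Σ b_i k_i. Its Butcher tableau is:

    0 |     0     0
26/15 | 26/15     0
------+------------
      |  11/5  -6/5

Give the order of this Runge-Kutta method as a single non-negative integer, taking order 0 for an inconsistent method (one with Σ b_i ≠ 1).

b = (11/5, -6/5)
c = (0, 26/15)
Σ b_i: 11/5·1 + (-6/5)·1 = 1 ✓
b·c: (-6/5)·26/15 = -52/25 ≠ 1/2 ⇒ order 1.

1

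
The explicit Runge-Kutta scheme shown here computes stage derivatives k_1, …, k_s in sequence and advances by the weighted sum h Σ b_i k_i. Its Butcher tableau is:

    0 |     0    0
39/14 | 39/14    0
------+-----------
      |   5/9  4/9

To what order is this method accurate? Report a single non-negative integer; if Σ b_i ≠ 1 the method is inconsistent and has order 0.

1

b = (5/9, 4/9)
c = (0, 39/14)
Σ b_i: 5/9·1 + 4/9·1 = 1 ✓
b·c: 4/9·39/14 = 26/21 ≠ 1/2 ⇒ order 1.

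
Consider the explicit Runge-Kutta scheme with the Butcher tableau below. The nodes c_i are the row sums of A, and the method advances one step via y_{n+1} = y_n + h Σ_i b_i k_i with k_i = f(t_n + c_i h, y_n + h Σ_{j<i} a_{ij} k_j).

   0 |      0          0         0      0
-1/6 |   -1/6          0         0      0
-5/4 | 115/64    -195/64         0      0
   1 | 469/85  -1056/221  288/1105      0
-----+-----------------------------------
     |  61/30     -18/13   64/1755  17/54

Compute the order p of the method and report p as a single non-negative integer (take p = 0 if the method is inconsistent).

b = (61/30, -18/13, 64/1755, 17/54)
c = (0, -1/6, -5/4, 1)
Ac = (0, 0, 65/128, 8/17)
Σ b_i: 61/30·1 + (-18/13)·1 + 64/1755·1 + 17/54·1 = 1 ✓
b·c: (-18/13)·(-1/6) + 64/1755·(-5/4) + 17/54·1 = 1/2 ✓
b·c²: (-18/13)·1/36 + 64/1755·25/16 + 17/54·1 = 1/3 ✓
b·Ac: 64/1755·65/128 + 17/54·8/17 = 1/6 ✓
b·c³: (-18/13)·(-1/216) + 64/1755·(-125/64) + 17/54·1 = 1/4 ✓
b·(c∘Ac): 64/1755·(-325/512) + 17/54·8/17 = 1/8 ✓
b·Ac²: 64/1755·(-65/768) + 17/54·14/51 = 1/12 ✓
b·A²c: 17/54·9/68 = 1/24 ✓; 4 stages ⇒ order 4.

4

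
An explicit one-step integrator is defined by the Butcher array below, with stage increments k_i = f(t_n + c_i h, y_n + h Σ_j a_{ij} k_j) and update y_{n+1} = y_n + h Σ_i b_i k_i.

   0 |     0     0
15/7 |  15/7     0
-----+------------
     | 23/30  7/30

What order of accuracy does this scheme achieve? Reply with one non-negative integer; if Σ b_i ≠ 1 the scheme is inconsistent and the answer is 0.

b = (23/30, 7/30)
c = (0, 15/7)
Σ b_i: 23/30·1 + 7/30·1 = 1 ✓
b·c: 7/30·15/7 = 1/2 ✓; 2 stages ⇒ order 2.

2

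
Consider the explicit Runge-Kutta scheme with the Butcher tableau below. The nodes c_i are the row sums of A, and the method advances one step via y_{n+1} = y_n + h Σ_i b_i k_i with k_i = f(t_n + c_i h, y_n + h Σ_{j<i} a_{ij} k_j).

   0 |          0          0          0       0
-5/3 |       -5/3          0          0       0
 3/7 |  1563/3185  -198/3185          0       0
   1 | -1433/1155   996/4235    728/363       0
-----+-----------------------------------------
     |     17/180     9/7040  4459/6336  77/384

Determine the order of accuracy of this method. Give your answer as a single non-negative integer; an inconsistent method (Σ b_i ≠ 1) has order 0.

b = (17/180, 9/7040, 4459/6336, 77/384)
c = (0, -5/3, 3/7, 1)
Ac = (0, 0, 66/637, 36/77)
Σ b_i: 17/180·1 + 9/7040·1 + 4459/6336·1 + 77/384·1 = 1 ✓
b·c: 9/7040·(-5/3) + 4459/6336·3/7 + 77/384·1 = 1/2 ✓
b·c²: 9/7040·25/9 + 4459/6336·9/49 + 77/384·1 = 1/3 ✓
b·Ac: 4459/6336·66/637 + 77/384·36/77 = 1/6 ✓
b·c³: 9/7040·(-125/27) + 4459/6336·27/343 + 77/384·1 = 1/4 ✓
b·(c∘Ac): 4459/6336·198/4459 + 77/384·36/77 = 1/8 ✓
b·Ac²: 4459/6336·(-110/637) + 77/384·236/231 = 1/12 ✓
b·A²c: 77/384·16/77 = 1/24 ✓; 4 stages ⇒ order 4.

4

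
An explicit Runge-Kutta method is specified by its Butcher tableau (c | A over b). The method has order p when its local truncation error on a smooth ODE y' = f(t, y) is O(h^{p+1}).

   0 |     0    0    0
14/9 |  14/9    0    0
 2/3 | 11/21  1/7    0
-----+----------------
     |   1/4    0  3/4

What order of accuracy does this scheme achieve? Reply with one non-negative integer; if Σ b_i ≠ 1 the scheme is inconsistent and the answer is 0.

3

b = (1/4, 0, 3/4)
c = (0, 14/9, 2/3)
Ac = (0, 0, 2/9)
Σ b_i: 1/4·1 + 3/4·1 = 1 ✓
b·c: 3/4·2/3 = 1/2 ✓
b·c²: 3/4·4/9 = 1/3 ✓
b·Ac: 3/4·2/9 = 1/6 ✓; 3 stages ⇒ order 3.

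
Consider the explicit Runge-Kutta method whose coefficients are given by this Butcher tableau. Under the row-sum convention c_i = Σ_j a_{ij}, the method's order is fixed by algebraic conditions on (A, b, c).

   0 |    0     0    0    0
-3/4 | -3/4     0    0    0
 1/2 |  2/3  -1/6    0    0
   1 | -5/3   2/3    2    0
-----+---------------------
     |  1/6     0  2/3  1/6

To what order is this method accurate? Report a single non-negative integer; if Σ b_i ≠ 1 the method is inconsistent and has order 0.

4

b = (1/6, 0, 2/3, 1/6)
c = (0, -3/4, 1/2, 1)
Ac = (0, 0, 1/8, 1/2)
Σ b_i: 1/6·1 + 2/3·1 + 1/6·1 = 1 ✓
b·c: 2/3·1/2 + 1/6·1 = 1/2 ✓
b·c²: 2/3·1/4 + 1/6·1 = 1/3 ✓
b·Ac: 2/3·1/8 + 1/6·1/2 = 1/6 ✓
b·c³: 2/3·1/8 + 1/6·1 = 1/4 ✓
b·(c∘Ac): 2/3·1/16 + 1/6·1/2 = 1/8 ✓
b·Ac²: 2/3·(-3/32) + 1/6·7/8 = 1/12 ✓
b·A²c: 1/6·1/4 = 1/24 ✓; 4 stages ⇒ order 4.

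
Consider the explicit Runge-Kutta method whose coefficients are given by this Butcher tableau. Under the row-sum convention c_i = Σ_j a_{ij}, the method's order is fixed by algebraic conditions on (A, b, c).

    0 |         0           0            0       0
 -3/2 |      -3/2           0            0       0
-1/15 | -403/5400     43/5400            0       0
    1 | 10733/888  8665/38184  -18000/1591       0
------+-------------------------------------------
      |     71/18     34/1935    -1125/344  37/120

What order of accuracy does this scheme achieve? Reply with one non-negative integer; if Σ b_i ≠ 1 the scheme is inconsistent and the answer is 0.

4

b = (71/18, 34/1935, -1125/344, 37/120)
c = (0, -3/2, -1/15, 1)
Ac = (0, 0, -43/3600, 245/592)
Σ b_i: 71/18·1 + 34/1935·1 + (-1125/344)·1 + 37/120·1 = 1 ✓
b·c: 34/1935·(-3/2) + (-1125/344)·(-1/15) + 37/120·1 = 1/2 ✓
b·c²: 34/1935·9/4 + (-1125/344)·1/225 + 37/120·1 = 1/3 ✓
b·Ac: (-1125/344)·(-43/3600) + 37/120·245/592 = 1/6 ✓
b·c³: 34/1935·(-27/8) + (-1125/344)·(-1/3375) + 37/120·1 = 1/4 ✓
b·(c∘Ac): (-1125/344)·43/54000 + 37/120·245/592 = 1/8 ✓
b·Ac²: (-1125/344)·43/2400 + 37/120·545/1184 = 1/12 ✓
b·A²c: 37/120·5/37 = 1/24 ✓; 4 stages ⇒ order 4.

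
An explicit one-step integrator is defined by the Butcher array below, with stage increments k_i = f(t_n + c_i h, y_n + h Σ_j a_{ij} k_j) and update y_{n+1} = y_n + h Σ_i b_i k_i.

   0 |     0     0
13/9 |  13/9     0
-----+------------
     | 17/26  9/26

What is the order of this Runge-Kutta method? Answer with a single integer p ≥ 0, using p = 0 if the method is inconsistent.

b = (17/26, 9/26)
c = (0, 13/9)
Σ b_i: 17/26·1 + 9/26·1 = 1 ✓
b·c: 9/26·13/9 = 1/2 ✓; 2 stages ⇒ order 2.

2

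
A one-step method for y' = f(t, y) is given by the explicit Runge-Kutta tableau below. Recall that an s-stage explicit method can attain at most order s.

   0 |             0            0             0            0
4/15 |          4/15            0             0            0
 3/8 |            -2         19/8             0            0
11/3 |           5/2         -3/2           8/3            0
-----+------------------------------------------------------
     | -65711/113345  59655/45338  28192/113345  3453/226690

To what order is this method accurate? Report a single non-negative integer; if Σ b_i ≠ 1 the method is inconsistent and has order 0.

3

b = (-65711/113345, 59655/45338, 28192/113345, 3453/226690)
c = (0, 4/15, 3/8, 11/3)
Ac = (0, 0, 19/30, 3/5)
Σ b_i: (-65711/113345)·1 + 59655/45338·1 + 28192/113345·1 + 3453/226690·1 = 1 ✓
b·c: 59655/45338·4/15 + 28192/113345·3/8 + 3453/226690·11/3 = 1/2 ✓
b·c²: 59655/45338·16/225 + 28192/113345·9/64 + 3453/226690·121/9 = 1/3 ✓
b·Ac: 28192/113345·19/30 + 3453/226690·3/5 = 1/6 ✓
b·c³: 59655/45338·64/3375 + 28192/113345·27/512 + 3453/226690·1331/27 = 64385879/81608400 ≠ 1/4 ⇒ order 3.
b·(c∘Ac): 28192/113345·19/80 + 3453/226690·11/5 = 104939/1133450 ≠ 1/8
b·Ac²: 28192/113345·38/225 + 3453/226690·161/600 = 3761707/81608400 ≠ 1/12
b·A²c: 3453/226690·76/45 = 43738/1700175 ≠ 1/24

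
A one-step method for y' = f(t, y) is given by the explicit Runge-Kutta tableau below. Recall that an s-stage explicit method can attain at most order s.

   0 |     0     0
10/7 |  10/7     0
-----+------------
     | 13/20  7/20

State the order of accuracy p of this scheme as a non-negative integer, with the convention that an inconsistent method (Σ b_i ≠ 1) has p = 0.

2

b = (13/20, 7/20)
c = (0, 10/7)
Σ b_i: 13/20·1 + 7/20·1 = 1 ✓
b·c: 7/20·10/7 = 1/2 ✓; 2 stages ⇒ order 2.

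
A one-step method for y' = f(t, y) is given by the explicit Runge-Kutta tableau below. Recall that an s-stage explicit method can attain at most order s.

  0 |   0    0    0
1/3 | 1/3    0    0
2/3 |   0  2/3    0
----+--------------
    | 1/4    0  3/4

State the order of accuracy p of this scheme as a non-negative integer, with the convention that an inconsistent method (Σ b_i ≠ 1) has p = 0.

b = (1/4, 0, 3/4)
c = (0, 1/3, 2/3)
Ac = (0, 0, 2/9)
Σ b_i: 1/4·1 + 3/4·1 = 1 ✓
b·c: 3/4·2/3 = 1/2 ✓
b·c²: 3/4·4/9 = 1/3 ✓
b·Ac: 3/4·2/9 = 1/6 ✓; 3 stages ⇒ order 3.

3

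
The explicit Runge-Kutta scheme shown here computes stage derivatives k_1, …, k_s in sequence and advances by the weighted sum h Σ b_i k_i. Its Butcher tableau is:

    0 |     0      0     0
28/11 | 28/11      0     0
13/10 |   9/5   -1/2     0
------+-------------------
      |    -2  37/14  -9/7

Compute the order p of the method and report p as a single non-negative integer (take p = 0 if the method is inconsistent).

b = (-2, 37/14, -9/7)
c = (0, 28/11, 13/10)
Ac = (0, 0, -14/11)
Σ b_i: (-2)·1 + 37/14·1 + (-9/7)·1 = -9/14 ≠ 1 ⇒ order 0.

0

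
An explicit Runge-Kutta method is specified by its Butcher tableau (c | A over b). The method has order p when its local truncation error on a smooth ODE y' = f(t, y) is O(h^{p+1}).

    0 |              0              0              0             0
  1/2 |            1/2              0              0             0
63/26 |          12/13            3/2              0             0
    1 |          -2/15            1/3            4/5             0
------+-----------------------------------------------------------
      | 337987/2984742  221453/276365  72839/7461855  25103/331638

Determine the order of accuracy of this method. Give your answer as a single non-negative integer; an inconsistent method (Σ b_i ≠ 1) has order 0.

b = (337987/2984742, 221453/276365, 72839/7461855, 25103/331638)
c = (0, 1/2, 63/26, 1)
Ac = (0, 0, 3/4, 821/390)
Σ b_i: 337987/2984742·1 + 221453/276365·1 + 72839/7461855·1 + 25103/331638·1 = 1 ✓
b·c: 221453/276365·1/2 + 72839/7461855·63/26 + 25103/331638·1 = 1/2 ✓
b·c²: 221453/276365·1/4 + 72839/7461855·3969/676 + 25103/331638·1 = 1/3 ✓
b·Ac: 72839/7461855·3/4 + 25103/331638·821/390 = 1/6 ✓
b·c³: 221453/276365·1/8 + 72839/7461855·250047/17576 + 25103/331638·1 = 678448/2155647 ≠ 1/4 ⇒ order 3.
b·(c∘Ac): 72839/7461855·189/104 + 25103/331638·821/390 = 3523691/19898280 ≠ 1/8
b·Ac²: 72839/7461855·3/8 + 25103/331638·48473/10140 = 3151609/8622588 ≠ 1/12
b·A²c: 25103/331638·3/5 = 25103/552730 ≠ 1/24

3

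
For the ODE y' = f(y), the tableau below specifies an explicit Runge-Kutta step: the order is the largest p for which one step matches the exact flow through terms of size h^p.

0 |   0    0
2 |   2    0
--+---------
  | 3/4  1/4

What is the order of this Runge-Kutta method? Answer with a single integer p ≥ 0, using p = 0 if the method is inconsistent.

2

b = (3/4, 1/4)
c = (0, 2)
Σ b_i: 3/4·1 + 1/4·1 = 1 ✓
b·c: 1/4·2 = 1/2 ✓; 2 stages ⇒ order 2.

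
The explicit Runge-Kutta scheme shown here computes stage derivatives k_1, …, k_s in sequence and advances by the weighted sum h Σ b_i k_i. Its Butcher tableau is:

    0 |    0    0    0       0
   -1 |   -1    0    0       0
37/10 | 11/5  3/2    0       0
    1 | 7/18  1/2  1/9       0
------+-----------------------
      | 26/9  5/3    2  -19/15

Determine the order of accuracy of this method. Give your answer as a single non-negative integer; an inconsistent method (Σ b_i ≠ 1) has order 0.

0

b = (26/9, 5/3, 2, -19/15)
c = (0, -1, 37/10, 1)
Ac = (0, 0, -3/2, -4/45)
Σ b_i: 26/9·1 + 5/3·1 + 2·1 + (-19/15)·1 = 238/45 ≠ 1 ⇒ order 0.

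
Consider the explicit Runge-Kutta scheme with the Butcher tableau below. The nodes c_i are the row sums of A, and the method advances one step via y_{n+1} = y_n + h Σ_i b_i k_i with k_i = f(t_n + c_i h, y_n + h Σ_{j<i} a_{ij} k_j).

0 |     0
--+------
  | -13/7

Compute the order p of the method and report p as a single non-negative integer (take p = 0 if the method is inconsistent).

b = (-13/7)
c = (0)
Σ b_i: (-13/7)·1 = -13/7 ≠ 1 ⇒ order 0.

0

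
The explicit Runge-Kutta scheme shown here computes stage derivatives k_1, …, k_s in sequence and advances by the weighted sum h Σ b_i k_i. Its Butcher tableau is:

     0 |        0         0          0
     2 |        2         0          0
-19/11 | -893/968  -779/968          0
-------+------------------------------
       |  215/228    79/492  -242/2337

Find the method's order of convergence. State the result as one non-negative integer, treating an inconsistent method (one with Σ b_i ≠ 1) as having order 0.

3

b = (215/228, 79/492, -242/2337)
c = (0, 2, -19/11)
Ac = (0, 0, -779/484)
Σ b_i: 215/228·1 + 79/492·1 + (-242/2337)·1 = 1 ✓
b·c: 79/492·2 + (-242/2337)·(-19/11) = 1/2 ✓
b·c²: 79/492·4 + (-242/2337)·361/121 = 1/3 ✓
b·Ac: (-242/2337)·(-779/484) = 1/6 ✓; 3 stages ⇒ order 3.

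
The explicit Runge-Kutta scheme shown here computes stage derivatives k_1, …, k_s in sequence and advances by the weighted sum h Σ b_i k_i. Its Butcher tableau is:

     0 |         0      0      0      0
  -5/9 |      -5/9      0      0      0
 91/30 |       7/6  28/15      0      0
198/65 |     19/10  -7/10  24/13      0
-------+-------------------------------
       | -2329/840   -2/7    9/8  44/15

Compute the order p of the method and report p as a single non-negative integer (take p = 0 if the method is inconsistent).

b = (-2329/840, -2/7, 9/8, 44/15)
c = (0, -5/9, 91/30, 198/65)
Ac = (0, 0, -28/27, 539/90)
Σ b_i: (-2329/840)·1 + (-2/7)·1 + 9/8·1 + 44/15·1 = 1 ✓
b·c: (-2/7)·(-5/9) + 9/8·91/30 + 44/15·198/65 = 4097167/327600 ≠ 1/2 ⇒ order 1.

1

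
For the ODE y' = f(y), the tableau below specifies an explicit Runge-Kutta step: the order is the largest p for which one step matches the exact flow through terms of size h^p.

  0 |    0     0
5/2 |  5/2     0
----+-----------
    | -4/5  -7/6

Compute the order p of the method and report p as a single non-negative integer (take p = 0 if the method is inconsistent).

b = (-4/5, -7/6)
c = (0, 5/2)
Σ b_i: (-4/5)·1 + (-7/6)·1 = -59/30 ≠ 1 ⇒ order 0.

0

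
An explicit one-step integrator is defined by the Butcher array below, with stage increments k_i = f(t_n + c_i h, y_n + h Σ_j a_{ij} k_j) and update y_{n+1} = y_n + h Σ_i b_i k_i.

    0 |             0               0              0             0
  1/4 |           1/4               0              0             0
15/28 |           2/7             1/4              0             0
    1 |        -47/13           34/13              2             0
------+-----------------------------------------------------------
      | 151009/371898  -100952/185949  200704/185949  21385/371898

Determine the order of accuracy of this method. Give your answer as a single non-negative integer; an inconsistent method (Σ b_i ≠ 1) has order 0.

b = (151009/371898, -100952/185949, 200704/185949, 21385/371898)
c = (0, 1/4, 15/28, 1)
Ac = (0, 0, 1/16, 157/91)
Σ b_i: 151009/371898·1 + (-100952/185949)·1 + 200704/185949·1 + 21385/371898·1 = 1 ✓
b·c: (-100952/185949)·1/4 + 200704/185949·15/28 + 21385/371898·1 = 1/2 ✓
b·c²: (-100952/185949)·1/16 + 200704/185949·225/784 + 21385/371898·1 = 1/3 ✓
b·Ac: 200704/185949·1/16 + 21385/371898·157/91 = 1/6 ✓
b·c³: (-100952/185949)·1/64 + 200704/185949·3375/21952 + 21385/371898·1 = 746149/3471048 ≠ 1/4 ⇒ order 3.
b·(c∘Ac): 200704/185949·15/448 + 21385/371898·157/91 = 50335/371898 ≠ 1/8
b·Ac²: 200704/185949·1/64 + 21385/371898·1879/2548 = 205727/3471048 ≠ 1/12
b·A²c: 21385/371898·1/8 = 21385/2975184 ≠ 1/24

3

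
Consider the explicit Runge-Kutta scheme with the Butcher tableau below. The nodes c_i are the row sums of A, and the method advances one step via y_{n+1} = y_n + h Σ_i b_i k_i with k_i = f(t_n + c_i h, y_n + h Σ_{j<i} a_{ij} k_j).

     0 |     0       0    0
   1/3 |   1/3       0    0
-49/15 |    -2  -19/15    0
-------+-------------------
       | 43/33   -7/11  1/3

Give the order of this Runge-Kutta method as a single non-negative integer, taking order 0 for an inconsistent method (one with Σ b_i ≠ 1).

b = (43/33, -7/11, 1/3)
c = (0, 1/3, -49/15)
Ac = (0, 0, -19/45)
Σ b_i: 43/33·1 + (-7/11)·1 + 1/3·1 = 1 ✓
b·c: (-7/11)·1/3 + 1/3·(-49/15) = -644/495 ≠ 1/2 ⇒ order 1.

1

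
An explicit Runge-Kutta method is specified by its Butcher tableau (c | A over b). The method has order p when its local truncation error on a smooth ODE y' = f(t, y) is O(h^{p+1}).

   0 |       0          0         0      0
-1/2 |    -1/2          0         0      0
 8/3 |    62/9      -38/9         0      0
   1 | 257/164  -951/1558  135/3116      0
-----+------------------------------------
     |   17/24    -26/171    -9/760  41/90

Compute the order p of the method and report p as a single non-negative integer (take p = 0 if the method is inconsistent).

4

b = (17/24, -26/171, -9/760, 41/90)
c = (0, -1/2, 8/3, 1)
Ac = (0, 0, 19/9, 69/164)
Σ b_i: 17/24·1 + (-26/171)·1 + (-9/760)·1 + 41/90·1 = 1 ✓
b·c: (-26/171)·(-1/2) + (-9/760)·8/3 + 41/90·1 = 1/2 ✓
b·c²: (-26/171)·1/4 + (-9/760)·64/9 + 41/90·1 = 1/3 ✓
b·Ac: (-9/760)·19/9 + 41/90·69/164 = 1/6 ✓
b·c³: (-26/171)·(-1/8) + (-9/760)·512/27 + 41/90·1 = 1/4 ✓
b·(c∘Ac): (-9/760)·152/27 + 41/90·69/164 = 1/8 ✓
b·Ac²: (-9/760)·(-19/18) + 41/90·51/328 = 1/12 ✓
b·A²c: 41/90·15/164 = 1/24 ✓; 4 stages ⇒ order 4.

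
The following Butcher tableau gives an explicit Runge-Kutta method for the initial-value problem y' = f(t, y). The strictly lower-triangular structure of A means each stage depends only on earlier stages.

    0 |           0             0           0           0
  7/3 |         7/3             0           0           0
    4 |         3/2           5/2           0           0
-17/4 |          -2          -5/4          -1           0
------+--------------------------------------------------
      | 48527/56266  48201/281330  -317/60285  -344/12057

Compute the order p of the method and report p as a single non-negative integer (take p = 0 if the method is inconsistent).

3

b = (48527/56266, 48201/281330, -317/60285, -344/12057)
c = (0, 7/3, 4, -17/4)
Ac = (0, 0, 35/6, -83/12)
Σ b_i: 48527/56266·1 + 48201/281330·1 + (-317/60285)·1 + (-344/12057)·1 = 1 ✓
b·c: 48201/281330·7/3 + (-317/60285)·4 + (-344/12057)·(-17/4) = 1/2 ✓
b·c²: 48201/281330·49/9 + (-317/60285)·16 + (-344/12057)·289/16 = 1/3 ✓
b·Ac: (-317/60285)·35/6 + (-344/12057)·(-83/12) = 1/6 ✓
b·c³: 48201/281330·343/27 + (-317/60285)·64 + (-344/12057)·(-4913/64) = 1166221/289368 ≠ 1/4 ⇒ order 3.
b·(c∘Ac): (-317/60285)·70/3 + (-344/12057)·1411/48 = -23183/24114 ≠ 1/8
b·Ac²: (-317/60285)·245/18 + (-344/12057)·(-821/36) = 41893/72342 ≠ 1/12
b·A²c: (-344/12057)·(-35/6) = 6020/36171 ≠ 1/24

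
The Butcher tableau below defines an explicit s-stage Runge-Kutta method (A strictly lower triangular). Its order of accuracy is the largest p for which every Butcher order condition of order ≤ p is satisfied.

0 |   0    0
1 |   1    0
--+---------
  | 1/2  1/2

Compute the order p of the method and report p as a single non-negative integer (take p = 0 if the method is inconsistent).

b = (1/2, 1/2)
c = (0, 1)
Σ b_i: 1/2·1 + 1/2·1 = 1 ✓
b·c: 1/2·1 = 1/2 ✓; 2 stages ⇒ order 2.

2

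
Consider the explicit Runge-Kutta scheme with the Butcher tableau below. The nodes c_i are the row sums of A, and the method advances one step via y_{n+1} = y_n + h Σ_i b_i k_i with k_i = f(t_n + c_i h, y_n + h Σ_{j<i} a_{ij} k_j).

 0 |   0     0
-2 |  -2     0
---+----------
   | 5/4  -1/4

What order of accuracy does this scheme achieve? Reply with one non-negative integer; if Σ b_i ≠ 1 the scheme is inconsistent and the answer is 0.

2

b = (5/4, -1/4)
c = (0, -2)
Σ b_i: 5/4·1 + (-1/4)·1 = 1 ✓
b·c: (-1/4)·(-2) = 1/2 ✓; 2 stages ⇒ order 2.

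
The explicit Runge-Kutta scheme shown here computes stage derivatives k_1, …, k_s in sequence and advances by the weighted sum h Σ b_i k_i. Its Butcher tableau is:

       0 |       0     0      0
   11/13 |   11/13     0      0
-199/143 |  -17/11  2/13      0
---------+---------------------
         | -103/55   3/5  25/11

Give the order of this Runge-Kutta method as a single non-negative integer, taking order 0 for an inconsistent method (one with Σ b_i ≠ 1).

b = (-103/55, 3/5, 25/11)
c = (0, 11/13, -199/143)
Ac = (0, 0, 22/169)
Σ b_i: (-103/55)·1 + 3/5·1 + 25/11·1 = 1 ✓
b·c: 3/5·11/13 + 25/11·(-199/143) = -20882/7865 ≠ 1/2 ⇒ order 1.

1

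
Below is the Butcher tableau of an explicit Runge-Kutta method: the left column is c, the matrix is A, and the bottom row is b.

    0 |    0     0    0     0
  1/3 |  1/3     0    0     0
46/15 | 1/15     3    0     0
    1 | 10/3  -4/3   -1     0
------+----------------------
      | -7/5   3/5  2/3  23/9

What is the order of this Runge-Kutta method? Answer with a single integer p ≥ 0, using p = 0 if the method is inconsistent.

0

b = (-7/5, 3/5, 2/3, 23/9)
c = (0, 1/3, 46/15, 1)
Ac = (0, 0, 1, -158/45)
Σ b_i: (-7/5)·1 + 3/5·1 + 2/3·1 + 23/9·1 = 109/45 ≠ 1 ⇒ order 0.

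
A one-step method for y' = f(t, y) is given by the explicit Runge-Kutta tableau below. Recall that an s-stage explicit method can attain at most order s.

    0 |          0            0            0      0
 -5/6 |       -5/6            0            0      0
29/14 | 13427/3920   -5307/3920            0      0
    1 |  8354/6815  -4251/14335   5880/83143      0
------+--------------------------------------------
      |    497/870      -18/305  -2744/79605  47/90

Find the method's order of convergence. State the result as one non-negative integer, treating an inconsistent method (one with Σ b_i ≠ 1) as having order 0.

b = (497/870, -18/305, -2744/79605, 47/90)
c = (0, -5/6, 29/14, 1)
Ac = (0, 0, 1769/1568, 37/94)
Σ b_i: 497/870·1 + (-18/305)·1 + (-2744/79605)·1 + 47/90·1 = 1 ✓
b·c: (-18/305)·(-5/6) + (-2744/79605)·29/14 + 47/90·1 = 1/2 ✓
b·c²: (-18/305)·25/36 + (-2744/79605)·841/196 + 47/90·1 = 1/3 ✓
b·Ac: (-2744/79605)·1769/1568 + 47/90·37/94 = 1/6 ✓
b·c³: (-18/305)·(-125/216) + (-2744/79605)·24389/2744 + 47/90·1 = 1/4 ✓
b·(c∘Ac): (-2744/79605)·51301/21952 + 47/90·37/94 = 1/8 ✓
b·Ac²: (-2744/79605)·(-8845/9408) + 47/90·55/564 = 1/12 ✓
b·A²c: 47/90·15/188 = 1/24 ✓; 4 stages ⇒ order 4.

4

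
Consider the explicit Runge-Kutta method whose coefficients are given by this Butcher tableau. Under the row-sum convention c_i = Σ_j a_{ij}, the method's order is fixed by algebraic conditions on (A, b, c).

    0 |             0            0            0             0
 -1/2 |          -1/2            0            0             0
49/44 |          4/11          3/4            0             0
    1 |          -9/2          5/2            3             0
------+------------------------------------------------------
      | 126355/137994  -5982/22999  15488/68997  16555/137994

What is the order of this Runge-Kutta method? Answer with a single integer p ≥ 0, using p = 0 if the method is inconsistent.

b = (126355/137994, -5982/22999, 15488/68997, 16555/137994)
c = (0, -1/2, 49/44, 1)
Ac = (0, 0, -3/8, 23/11)
Σ b_i: 126355/137994·1 + (-5982/22999)·1 + 15488/68997·1 + 16555/137994·1 = 1 ✓
b·c: (-5982/22999)·(-1/2) + 15488/68997·49/44 + 16555/137994·1 = 1/2 ✓
b·c²: (-5982/22999)·1/4 + 15488/68997·2401/1936 + 16555/137994·1 = 1/3 ✓
b·Ac: 15488/68997·(-3/8) + 16555/137994·23/11 = 1/6 ✓
b·c³: (-5982/22999)·(-1/8) + 15488/68997·117649/85184 + 16555/137994·1 = 468035/1011956 ≠ 1/4 ⇒ order 3.
b·(c∘Ac): 15488/68997·(-147/352) + 16555/137994·23/11 = 21679/137994 ≠ 1/8
b·Ac²: 15488/68997·3/16 + 16555/137994·8413/1936 = 13683773/24286944 ≠ 1/12
b·A²c: 16555/137994·(-9/8) = -49665/367984 ≠ 1/24

3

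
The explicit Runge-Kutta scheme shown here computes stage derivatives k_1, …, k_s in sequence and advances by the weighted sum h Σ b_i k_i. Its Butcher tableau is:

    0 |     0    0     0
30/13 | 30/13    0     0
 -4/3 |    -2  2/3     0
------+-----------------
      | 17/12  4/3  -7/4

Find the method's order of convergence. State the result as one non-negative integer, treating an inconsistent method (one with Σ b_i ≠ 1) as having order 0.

b = (17/12, 4/3, -7/4)
c = (0, 30/13, -4/3)
Ac = (0, 0, 20/13)
Σ b_i: 17/12·1 + 4/3·1 + (-7/4)·1 = 1 ✓
b·c: 4/3·30/13 + (-7/4)·(-4/3) = 211/39 ≠ 1/2 ⇒ order 1.

1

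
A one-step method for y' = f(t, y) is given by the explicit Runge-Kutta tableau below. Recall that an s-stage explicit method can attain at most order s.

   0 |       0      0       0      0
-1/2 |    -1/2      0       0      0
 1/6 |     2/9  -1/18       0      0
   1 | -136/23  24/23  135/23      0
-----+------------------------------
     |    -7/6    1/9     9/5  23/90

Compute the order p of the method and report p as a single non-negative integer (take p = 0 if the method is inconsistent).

b = (-7/6, 1/9, 9/5, 23/90)
c = (0, -1/2, 1/6, 1)
Ac = (0, 0, 1/36, 21/46)
Σ b_i: (-7/6)·1 + 1/9·1 + 9/5·1 + 23/90·1 = 1 ✓
b·c: 1/9·(-1/2) + 9/5·1/6 + 23/90·1 = 1/2 ✓
b·c²: 1/9·1/4 + 9/5·1/36 + 23/90·1 = 1/3 ✓
b·Ac: 9/5·1/36 + 23/90·21/46 = 1/6 ✓
b·c³: 1/9·(-1/8) + 9/5·1/216 + 23/90·1 = 1/4 ✓
b·(c∘Ac): 9/5·1/216 + 23/90·21/46 = 1/8 ✓
b·Ac²: 9/5·(-1/72) + 23/90·39/92 = 1/12 ✓
b·A²c: 23/90·15/92 = 1/24 ✓; 4 stages ⇒ order 4.

4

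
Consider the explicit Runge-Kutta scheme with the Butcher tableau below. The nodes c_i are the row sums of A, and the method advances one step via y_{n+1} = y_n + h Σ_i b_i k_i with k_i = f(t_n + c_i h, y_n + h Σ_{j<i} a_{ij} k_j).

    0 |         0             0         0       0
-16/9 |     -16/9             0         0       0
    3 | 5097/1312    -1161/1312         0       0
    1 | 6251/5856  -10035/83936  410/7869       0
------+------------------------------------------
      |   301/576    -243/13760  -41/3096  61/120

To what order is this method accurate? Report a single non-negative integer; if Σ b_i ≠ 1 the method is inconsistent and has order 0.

b = (301/576, -243/13760, -41/3096, 61/120)
c = (0, -16/9, 3, 1)
Ac = (0, 0, 129/82, 45/122)
Σ b_i: 301/576·1 + (-243/13760)·1 + (-41/3096)·1 + 61/120·1 = 1 ✓
b·c: (-243/13760)·(-16/9) + (-41/3096)·3 + 61/120·1 = 1/2 ✓
b·c²: (-243/13760)·256/81 + (-41/3096)·9 + 61/120·1 = 1/3 ✓
b·Ac: (-41/3096)·129/82 + 61/120·45/122 = 1/6 ✓
b·c³: (-243/13760)·(-4096/729) + (-41/3096)·27 + 61/120·1 = 1/4 ✓
b·(c∘Ac): (-41/3096)·387/82 + 61/120·45/122 = 1/8 ✓
b·Ac²: (-41/3096)·(-344/123) + 61/120·50/549 = 1/12 ✓
b·A²c: 61/120·5/61 = 1/24 ✓; 4 stages ⇒ order 4.

4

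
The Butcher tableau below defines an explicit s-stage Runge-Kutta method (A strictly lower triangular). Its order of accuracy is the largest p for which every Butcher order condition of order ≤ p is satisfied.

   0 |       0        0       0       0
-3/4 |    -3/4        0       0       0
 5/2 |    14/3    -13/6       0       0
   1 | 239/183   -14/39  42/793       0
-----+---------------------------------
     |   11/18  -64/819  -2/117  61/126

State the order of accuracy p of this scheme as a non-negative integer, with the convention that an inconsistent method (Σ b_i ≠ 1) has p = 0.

b = (11/18, -64/819, -2/117, 61/126)
c = (0, -3/4, 5/2, 1)
Ac = (0, 0, 13/8, 49/122)
Σ b_i: 11/18·1 + (-64/819)·1 + (-2/117)·1 + 61/126·1 = 1 ✓
b·c: (-64/819)·(-3/4) + (-2/117)·5/2 + 61/126·1 = 1/2 ✓
b·c²: (-64/819)·9/16 + (-2/117)·25/4 + 61/126·1 = 1/3 ✓
b·Ac: (-2/117)·13/8 + 61/126·49/122 = 1/6 ✓
b·c³: (-64/819)·(-27/64) + (-2/117)·125/8 + 61/126·1 = 1/4 ✓
b·(c∘Ac): (-2/117)·65/16 + 61/126·49/122 = 1/8 ✓
b·Ac²: (-2/117)·(-39/32) + 61/126·63/488 = 1/12 ✓
b·A²c: 61/126·21/244 = 1/24 ✓; 4 stages ⇒ order 4.

4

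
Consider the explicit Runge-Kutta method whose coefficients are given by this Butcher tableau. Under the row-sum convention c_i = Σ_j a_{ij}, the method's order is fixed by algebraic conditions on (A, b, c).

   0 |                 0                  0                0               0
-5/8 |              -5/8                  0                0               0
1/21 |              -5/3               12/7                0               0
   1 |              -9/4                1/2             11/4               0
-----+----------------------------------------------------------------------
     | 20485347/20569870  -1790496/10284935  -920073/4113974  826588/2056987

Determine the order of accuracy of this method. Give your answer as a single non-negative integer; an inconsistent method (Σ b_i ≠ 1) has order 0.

b = (20485347/20569870, -1790496/10284935, -920073/4113974, 826588/2056987)
c = (0, -5/8, 1/21, 1)
Ac = (0, 0, -15/14, -61/336)
Σ b_i: 20485347/20569870·1 + (-1790496/10284935)·1 + (-920073/4113974)·1 + 826588/2056987·1 = 1 ✓
b·c: (-1790496/10284935)·(-5/8) + (-920073/4113974)·1/21 + 826588/2056987·1 = 1/2 ✓
b·c²: (-1790496/10284935)·25/64 + (-920073/4113974)·1/441 + 826588/2056987·1 = 1/3 ✓
b·Ac: (-920073/4113974)·(-15/14) + 826588/2056987·(-61/336) = 1/6 ✓
b·c³: (-1790496/10284935)·(-125/512) + (-920073/4113974)·1/9261 + 826588/2056987·1 = 921276607/2073442896 ≠ 1/4 ⇒ order 3.
b·(c∘Ac): (-920073/4113974)·(-5/98) + 826588/2056987·(-61/336) = -759563/12341922 ≠ 1/8
b·Ac²: (-920073/4113974)·75/112 + 826588/2056987·11377/56448 = -142594429/2073442896 ≠ 1/12
b·A²c: 826588/2056987·(-165/56) = -4870965/4113974 ≠ 1/24

3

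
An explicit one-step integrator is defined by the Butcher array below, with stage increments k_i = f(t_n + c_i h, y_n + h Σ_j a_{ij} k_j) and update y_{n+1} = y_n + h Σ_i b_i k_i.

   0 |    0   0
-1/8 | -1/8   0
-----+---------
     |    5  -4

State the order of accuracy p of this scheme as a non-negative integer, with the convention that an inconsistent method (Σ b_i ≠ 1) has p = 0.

b = (5, -4)
c = (0, -1/8)
Σ b_i: 5·1 + (-4)·1 = 1 ✓
b·c: (-4)·(-1/8) = 1/2 ✓; 2 stages ⇒ order 2.

2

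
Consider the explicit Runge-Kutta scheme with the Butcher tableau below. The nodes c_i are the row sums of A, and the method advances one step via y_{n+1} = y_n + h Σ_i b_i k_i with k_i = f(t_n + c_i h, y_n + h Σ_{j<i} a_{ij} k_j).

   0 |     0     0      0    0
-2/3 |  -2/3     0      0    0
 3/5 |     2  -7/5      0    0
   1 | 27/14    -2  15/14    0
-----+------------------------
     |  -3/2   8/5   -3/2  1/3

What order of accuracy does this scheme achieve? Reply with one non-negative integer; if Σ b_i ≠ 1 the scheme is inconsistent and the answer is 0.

0

b = (-3/2, 8/5, -3/2, 1/3)
c = (0, -2/3, 3/5, 1)
Ac = (0, 0, 14/15, 83/42)
Σ b_i: (-3/2)·1 + 8/5·1 + (-3/2)·1 + 1/3·1 = -16/15 ≠ 1 ⇒ order 0.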